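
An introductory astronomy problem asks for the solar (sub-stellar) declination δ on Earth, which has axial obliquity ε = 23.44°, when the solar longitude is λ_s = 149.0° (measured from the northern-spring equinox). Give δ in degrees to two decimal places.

δ = +11.82°

sin δ = sin ε · sin λ_s = sin 23.44° × sin 149.0° = 0.204876.
δ = arcsin(0.204876) = +11.82°.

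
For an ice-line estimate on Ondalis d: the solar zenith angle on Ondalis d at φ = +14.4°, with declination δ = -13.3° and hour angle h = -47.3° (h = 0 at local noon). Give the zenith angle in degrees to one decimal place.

θ_z = 54.4°

cos θ_z = sin φ sin δ + cos φ cos δ cos h = -0.057211 + 0.639236 = 0.582025.
θ_z = arccos(0.582025) = 54.4°.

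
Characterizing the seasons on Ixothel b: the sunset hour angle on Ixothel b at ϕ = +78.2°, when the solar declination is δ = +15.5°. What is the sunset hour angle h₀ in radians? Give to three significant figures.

h₀ = 3.14 rad

Sunrise equation: cos h₀ = −tan ϕ · tan δ = -1.3275 ≤ −1, so the host star never sets (polar day) and h₀ = π.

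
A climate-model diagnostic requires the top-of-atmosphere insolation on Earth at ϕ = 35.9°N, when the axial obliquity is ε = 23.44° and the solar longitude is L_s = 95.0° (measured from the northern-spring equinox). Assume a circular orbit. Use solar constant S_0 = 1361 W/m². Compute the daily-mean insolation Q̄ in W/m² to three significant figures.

Solar declination: sin δ = sin ε · sin L_s = sin 23.44° × sin 95.0° = 0.39627, so δ = +23.346°.
cos h₀ = −tan(+35.9°) tan(+23.346°) = -0.3124, h₀ = 1.8885 rad.
Bracket: h₀ sin ϕ sin δ + cos ϕ cos δ sin h₀ = 1.8885×0.58637×0.39627 + 0.81004×0.91813×0.94994 = 0.438813 + 0.706491 = 1.145304.
Q̄ = (S_0/π) × [bracket] = (1361/π) × 1.145304 = 496.2 W/m².

Q̄ ≈ 496 W/m²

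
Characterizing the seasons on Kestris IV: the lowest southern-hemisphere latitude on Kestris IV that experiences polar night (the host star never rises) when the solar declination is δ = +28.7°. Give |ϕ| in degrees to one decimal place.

Polar night requires cos h₀ = −tan ϕ tan δ ≥ 1, i.e. tan ϕ tan δ ≤ −1.
The boundary is |tan ϕ| · |tan δ| = 1, so |ϕ| = 90° − |δ| = 90° − 28.7° = 61.3° in the southern hemisphere.

|ϕ| = 61.3°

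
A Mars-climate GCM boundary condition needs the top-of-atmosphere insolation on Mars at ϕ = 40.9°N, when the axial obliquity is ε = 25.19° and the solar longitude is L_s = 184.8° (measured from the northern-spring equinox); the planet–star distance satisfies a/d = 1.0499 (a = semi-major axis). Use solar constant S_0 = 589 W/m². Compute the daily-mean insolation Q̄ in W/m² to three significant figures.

Solar declination: sin δ = sin ε · sin L_s = sin 25.19° × sin 184.8° = -0.03562, so δ = -2.041°.
cos h₀ = −tan(+40.9°) tan(-2.041°) = 0.0309, h₀ = 1.5399 rad.
Bracket: h₀ sin ϕ sin δ + cos ϕ cos δ sin h₀ = 1.5399×0.65474×-0.03562 + 0.75585×0.99937×0.99952 = -0.035913 + 0.755011 = 0.719098.
Inverse-square distance factor (a/d)² = 1.0499² = 1.102290.
Q̄ = (S_0/π) × 1.102290 × [bracket] = (589/π) × 1.102290 × 0.719098 = 148.6 W/m².

Q̄ ≈ 149 W/m²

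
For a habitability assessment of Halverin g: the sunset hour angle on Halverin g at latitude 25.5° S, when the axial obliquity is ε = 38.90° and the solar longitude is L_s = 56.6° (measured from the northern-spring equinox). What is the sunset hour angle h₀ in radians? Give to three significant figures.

h₀ = 1.27 rad

Solar declination: sin δ = sin ε · sin L_s = sin 38.90° × sin 56.6° = 0.52425, so δ = +31.618°.
cos h₀ = −tan ϕ · tan δ = −tan(-25.5°) × tan(+31.618°) = 0.2936, so h₀ = 1.2728 rad = 72.92°.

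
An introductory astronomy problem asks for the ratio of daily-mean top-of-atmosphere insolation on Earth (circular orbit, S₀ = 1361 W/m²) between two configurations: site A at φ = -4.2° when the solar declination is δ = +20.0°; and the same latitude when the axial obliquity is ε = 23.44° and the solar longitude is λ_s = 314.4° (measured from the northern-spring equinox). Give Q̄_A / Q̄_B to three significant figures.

— Configuration A (φ=-4.2°):
cos H₀ = −tan(-4.2°) tan(+20.000°) = 0.0267, H₀ = 1.5441 rad.
Bracket: H₀ sin φ sin δ + cos φ cos δ sin H₀ = 1.5441×-0.07324×0.34202 + 0.99731×0.93969×0.99964 = -0.038679 + 0.936825 = 0.898146.
Q̄ = (S₀/π) × [bracket] = (1361/π) × 0.898146 = 389.09 W/m².
— Configuration B (φ=-4.2°):
Solar declination: sin δ = sin ε · sin λ_s = sin 23.44° × sin 314.4° = -0.28421, so δ = -16.512°.
cos H₀ = −tan(-4.2°) tan(-16.512°) = -0.0218, H₀ = 1.5926 rad.
Bracket: H₀ sin φ sin δ + cos φ cos δ sin H₀ = 1.5926×-0.07324×-0.28421 + 0.99731×0.95876×0.99976 = 0.033151 + 0.955951 = 0.989102.
Q̄ = (S₀/π) × [bracket] = (1361/π) × 0.989102 = 428.50 W/m².
Ratio Q̄_A / Q̄_B = 389.09 / 428.50 = 0.9080.

Q̄_A / Q̄_B ≈ 0.908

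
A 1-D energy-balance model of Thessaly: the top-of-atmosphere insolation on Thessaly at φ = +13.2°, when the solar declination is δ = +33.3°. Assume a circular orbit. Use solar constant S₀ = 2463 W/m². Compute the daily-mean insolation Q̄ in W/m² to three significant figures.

Q̄ ≈ 800 W/m²

cos H₀ = −tan(+13.2°) tan(+33.300°) = -0.1541, H₀ = 1.7255 rad.
Bracket: H₀ sin φ sin δ + cos φ cos δ sin H₀ = 1.7255×0.22835×0.54902 + 0.97358×0.83581×0.98806 = 0.216324 + 0.804012 = 1.020336.
Q̄ = (S₀/π) × [bracket] = (2463/π) × 1.020336 = 799.9 W/m².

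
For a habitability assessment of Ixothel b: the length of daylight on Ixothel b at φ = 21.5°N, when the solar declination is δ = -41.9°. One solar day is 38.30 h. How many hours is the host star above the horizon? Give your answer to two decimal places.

14.75 h

cos H₀ = −tan φ · tan δ = −tan(+21.5°) × tan(-41.900°) = 0.3534, so H₀ = 1.2096 rad = 69.30°.
Daylight = 2H₀/(2π) × 38.30 h = (1.2096/π) × 38.30 = 14.75 h.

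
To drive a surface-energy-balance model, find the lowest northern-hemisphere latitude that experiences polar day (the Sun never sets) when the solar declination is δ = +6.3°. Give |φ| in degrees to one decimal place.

|φ| = 83.7°

Polar day requires cos H₀ = −tan φ tan δ ≤ −1, i.e. tan φ tan δ ≥ 1.
The boundary is |tan φ| · |tan δ| = 1, so |φ| = 90° − |δ| = 90° − 6.3° = 83.7° in the northern hemisphere.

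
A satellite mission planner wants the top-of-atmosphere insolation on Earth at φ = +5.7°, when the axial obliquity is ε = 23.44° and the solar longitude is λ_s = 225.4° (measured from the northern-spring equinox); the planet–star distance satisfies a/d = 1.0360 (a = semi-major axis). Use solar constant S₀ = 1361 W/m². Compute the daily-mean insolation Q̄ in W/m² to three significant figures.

Q̄ ≈ 423 W/m²

Solar declination: sin δ = sin ε · sin λ_s = sin 23.44° × sin 225.4° = -0.28324, so δ = -16.453°.
cos H₀ = −tan(+5.7°) tan(-16.453°) = 0.0295, H₀ = 1.5413 rad.
Bracket: H₀ sin φ sin δ + cos φ cos δ sin H₀ = 1.5413×0.09932×-0.28324 + 0.99506×0.95905×0.99957 = -0.043359 + 0.953902 = 0.910543.
Inverse-square distance factor (a/d)² = 1.0360² = 1.073296.
Q̄ = (S₀/π) × 1.073296 × [bracket] = (1361/π) × 1.073296 × 0.910543 = 423.4 W/m².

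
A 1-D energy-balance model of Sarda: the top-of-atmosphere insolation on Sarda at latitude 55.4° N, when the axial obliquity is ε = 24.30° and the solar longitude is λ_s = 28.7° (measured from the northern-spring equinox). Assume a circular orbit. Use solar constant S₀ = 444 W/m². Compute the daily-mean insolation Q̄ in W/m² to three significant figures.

Q̄ ≈ 118 W/m²

Solar declination: sin δ = sin ε · sin λ_s = sin 24.30° × sin 28.7° = 0.19762, so δ = +11.398°.
cos H₀ = −tan(+55.4°) tan(+11.398°) = -0.2922, H₀ = 1.8674 rad.
Bracket: H₀ sin φ sin δ + cos φ cos δ sin H₀ = 1.8674×0.82314×0.19762 + 0.56784×0.98028×0.95635 = 0.303768 + 0.532345 = 0.836113.
Q̄ = (S₀/π) × [bracket] = (444/π) × 0.836113 = 118.2 W/m².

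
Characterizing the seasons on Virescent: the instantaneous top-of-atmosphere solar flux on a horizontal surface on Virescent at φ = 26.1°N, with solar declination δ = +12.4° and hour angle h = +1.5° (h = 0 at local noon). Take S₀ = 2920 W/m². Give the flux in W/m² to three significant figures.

2.84e+03 W/m²

cos θ_z = sin φ sin δ + cos φ cos δ cos h = 0.094470 + 0.876778 = 0.971248.
Flux = S₀ · cos θ_z = 2920 × 0.971248 = 2836 W/m².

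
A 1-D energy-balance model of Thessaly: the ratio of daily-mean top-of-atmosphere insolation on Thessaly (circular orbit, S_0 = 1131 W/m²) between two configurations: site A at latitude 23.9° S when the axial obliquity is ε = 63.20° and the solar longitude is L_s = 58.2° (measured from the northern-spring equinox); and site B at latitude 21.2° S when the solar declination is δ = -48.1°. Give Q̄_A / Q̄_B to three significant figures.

Q̄_A / Q̄_B ≈ 0.176

— Configuration A (ϕ=-23.9°):
Solar declination: sin δ = sin ε · sin L_s = sin 63.20° × sin 58.2° = 0.75860, so δ = +49.341°.
cos h₀ = −tan(-23.9°) tan(+49.341°) = 0.5159, h₀ = 1.0287 rad.
Bracket: h₀ sin ϕ sin δ + cos ϕ cos δ sin h₀ = 1.0287×-0.40514×0.75860 + 0.91425×0.65155×0.85662 = -0.316160 + 0.510271 = 0.194111.
Q̄ = (S_0/π) × [bracket] = (1131/π) × 0.194111 = 69.882 W/m².
— Configuration B (ϕ=-21.2°):
cos h₀ = −tan(-21.2°) tan(-48.100°) = -0.4323, h₀ = 2.0178 rad.
Bracket: h₀ sin ϕ sin δ + cos ϕ cos δ sin h₀ = 2.0178×-0.36162×-0.74431 + 0.93232×0.66783×0.90173 = 0.543106 + 0.561445 = 1.104551.
Q̄ = (S_0/π) × [bracket] = (1131/π) × 1.104551 = 397.65 W/m².
Ratio Q̄_A / Q̄_B = 69.882 / 397.65 = 0.1757.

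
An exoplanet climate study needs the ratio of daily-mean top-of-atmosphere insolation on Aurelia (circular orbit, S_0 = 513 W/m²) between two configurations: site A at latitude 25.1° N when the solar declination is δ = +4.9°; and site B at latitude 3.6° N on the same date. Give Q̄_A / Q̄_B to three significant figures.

— Configuration A (ϕ=+25.1°):
cos h₀ = −tan(+25.1°) tan(+4.900°) = -0.0402, h₀ = 1.6110 rad.
Bracket: h₀ sin ϕ sin δ + cos ϕ cos δ sin h₀ = 1.6110×0.42420×0.08542 + 0.90557×0.99635×0.99919 = 0.058375 + 0.901534 = 0.959909.
Q̄ = (S_0/π) × [bracket] = (513/π) × 0.959909 = 156.75 W/m².
— Configuration B (ϕ=+3.6°):
cos h₀ = −tan(+3.6°) tan(+4.900°) = -0.0054, h₀ = 1.5762 rad.
Bracket: h₀ sin ϕ sin δ + cos ϕ cos δ sin h₀ = 1.5762×0.06279×0.08542 + 0.99803×0.99635×0.99999 = 0.008454 + 0.994377 = 1.002831.
Q̄ = (S_0/π) × [bracket] = (513/π) × 1.002831 = 163.76 W/m².
Ratio Q̄_A / Q̄_B = 156.75 / 163.76 = 0.9572.

Q̄_A / Q̄_B ≈ 0.957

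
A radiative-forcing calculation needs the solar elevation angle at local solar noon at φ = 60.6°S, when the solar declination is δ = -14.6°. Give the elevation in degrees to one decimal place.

44.0°

At local noon the hour angle is zero, so the zenith angle equals |φ − δ| = |-60.6° − (-14.600°)| = 46.000°.
Elevation = 90° − 46.000° = 44.0°.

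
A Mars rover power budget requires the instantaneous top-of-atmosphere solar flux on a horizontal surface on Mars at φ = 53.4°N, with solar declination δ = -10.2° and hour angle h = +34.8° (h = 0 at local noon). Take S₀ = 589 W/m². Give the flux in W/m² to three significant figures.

cos θ_z = sin φ sin δ + cos φ cos δ cos h = -0.142167 + 0.481852 = 0.339685.
Flux = S₀ · cos θ_z = 589 × 0.339685 = 200.1 W/m².

200 W/m²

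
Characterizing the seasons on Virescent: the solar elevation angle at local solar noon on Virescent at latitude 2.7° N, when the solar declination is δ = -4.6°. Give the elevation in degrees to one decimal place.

82.7°

At local noon the hour angle is zero, so the zenith angle equals |ϕ − δ| = |+2.7° − (-4.600°)| = 7.300°.
Elevation = 90° − 7.300° = 82.7°.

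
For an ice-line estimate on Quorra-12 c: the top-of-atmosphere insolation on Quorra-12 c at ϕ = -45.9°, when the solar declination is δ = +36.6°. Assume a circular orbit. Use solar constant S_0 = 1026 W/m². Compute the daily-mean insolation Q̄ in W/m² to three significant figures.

Q̄ ≈ 19.7 W/m²

cos h₀ = −tan(-45.9°) tan(+36.600°) = 0.7664, h₀ = 0.6976 rad.
Bracket: h₀ sin ϕ sin δ + cos ϕ cos δ sin h₀ = 0.6976×-0.71813×0.59622 + 0.69591×0.80282×0.64240 = -0.298687 + 0.358903 = 0.060216.
Q̄ = (S_0/π) × [bracket] = (1026/π) × 0.060216 = 19.67 W/m².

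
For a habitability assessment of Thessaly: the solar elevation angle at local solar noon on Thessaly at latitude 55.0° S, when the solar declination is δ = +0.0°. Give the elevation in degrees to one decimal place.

At local noon the hour angle is zero, so the zenith angle equals |φ − δ| = |-55.0° − (+0.000°)| = 55.000°.
Elevation = 90° − 55.000° = 35.0°.

35.0°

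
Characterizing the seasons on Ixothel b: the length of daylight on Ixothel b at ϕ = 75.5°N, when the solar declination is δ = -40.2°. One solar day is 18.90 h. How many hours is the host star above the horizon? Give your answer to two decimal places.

cos h₀ = −tan ϕ · tan δ = 3.2676 ≥ 1, so the host star never rises (polar night) and h₀ = 0.
Daylight = 2h₀/(2π) × 18.90 h = (0.0000/π) × 18.90 = 0.00 h.

0.00 h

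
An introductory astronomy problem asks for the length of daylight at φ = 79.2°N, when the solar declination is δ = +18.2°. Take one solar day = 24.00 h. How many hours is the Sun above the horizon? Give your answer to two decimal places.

24.00 h

Sunrise equation: cos H₀ = −tan φ · tan δ = -1.7235 ≤ −1, so the Sun never sets (polar day) and H₀ = π.
Daylight = 2H₀/(2π) × 24.00 h = (3.1416/π) × 24.00 = 24.00 h.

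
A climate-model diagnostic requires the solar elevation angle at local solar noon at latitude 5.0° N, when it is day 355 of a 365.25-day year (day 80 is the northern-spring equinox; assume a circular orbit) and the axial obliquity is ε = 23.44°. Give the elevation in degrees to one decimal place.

61.6°

Solar longitude: λ_s = 360° × (355 − 80)/365.25 = 271.047°.
sin δ = sin 23.44° × sin 271.047° = -0.39772, so δ = -23.436°.
At local noon the hour angle is zero, so the zenith angle equals |φ − δ| = |+5.0° − (-23.436°)| = 28.436°.
Elevation = 90° − 28.436° = 61.6°.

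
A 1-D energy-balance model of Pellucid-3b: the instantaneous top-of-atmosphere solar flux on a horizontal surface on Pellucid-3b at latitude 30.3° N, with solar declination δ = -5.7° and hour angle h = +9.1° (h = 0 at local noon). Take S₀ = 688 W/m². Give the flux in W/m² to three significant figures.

cos θ_z = sin φ sin δ + cos φ cos δ cos h = -0.050110 + 0.848313 = 0.798203.
Flux = S₀ · cos θ_z = 688 × 0.798203 = 549.2 W/m².

549 W/m²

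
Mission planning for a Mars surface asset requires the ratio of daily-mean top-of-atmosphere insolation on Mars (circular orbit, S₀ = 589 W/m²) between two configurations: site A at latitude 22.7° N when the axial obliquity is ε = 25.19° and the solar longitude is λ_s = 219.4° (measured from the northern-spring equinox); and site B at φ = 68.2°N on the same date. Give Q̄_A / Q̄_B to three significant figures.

— Configuration A (φ=+22.7°):
Solar declination: sin δ = sin ε · sin λ_s = sin 25.19° × sin 219.4° = -0.27015, so δ = -15.673°.
cos H₀ = −tan(+22.7°) tan(-15.673°) = 0.1174, H₀ = 1.4532 rad.
Bracket: H₀ sin φ sin δ + cos φ cos δ sin H₀ = 1.4532×0.38591×-0.27015 + 0.92254×0.96282×0.99309 = -0.151501 + 0.882102 = 0.730601.
Q̄ = (S₀/π) × [bracket] = (589/π) × 0.730601 = 136.98 W/m².
— Configuration B (φ=+68.2°):
cos H₀ = −tan(+68.2°) tan(-15.673°) = 0.7015, H₀ = 0.7933 rad.
Bracket: H₀ sin φ sin δ + cos φ cos δ sin H₀ = 0.7933×0.92849×-0.27015 + 0.37137×0.96282×0.71265 = -0.198985 + 0.254817 = 0.055832.
Q̄ = (S₀/π) × [bracket] = (589/π) × 0.055832 = 10.468 W/m².
Ratio Q̄_A / Q̄_B = 136.98 / 10.468 = 13.09.

Q̄_A / Q̄_B ≈ 13.1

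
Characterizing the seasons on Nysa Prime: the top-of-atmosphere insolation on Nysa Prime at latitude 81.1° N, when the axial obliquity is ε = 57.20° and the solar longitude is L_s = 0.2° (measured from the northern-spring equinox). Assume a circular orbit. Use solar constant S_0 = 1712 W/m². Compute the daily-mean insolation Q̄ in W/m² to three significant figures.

Q̄ ≈ 86.8 W/m²

Solar declination: sin δ = sin ε · sin L_s = sin 57.20° × sin 0.2° = 0.00293, so δ = +0.168°.
cos h₀ = −tan(+81.1°) tan(+0.168°) = -0.0187, h₀ = 1.5895 rad.
Bracket: h₀ sin ϕ sin δ + cos ϕ cos δ sin h₀ = 1.5895×0.98796×0.00293 + 0.15471×1.00000×0.99982 = 0.004601 + 0.154682 = 0.159283.
Q̄ = (S_0/π) × [bracket] = (1712/π) × 0.159283 = 86.80 W/m².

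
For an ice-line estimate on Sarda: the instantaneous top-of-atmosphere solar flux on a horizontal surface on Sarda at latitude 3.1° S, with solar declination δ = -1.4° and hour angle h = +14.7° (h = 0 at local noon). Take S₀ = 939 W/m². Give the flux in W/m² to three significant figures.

908 W/m²

cos θ_z = sin φ sin δ + cos φ cos δ cos h = 0.001321 + 0.965564 = 0.966885.
Flux = S₀ · cos θ_z = 939 × 0.966885 = 907.9 W/m².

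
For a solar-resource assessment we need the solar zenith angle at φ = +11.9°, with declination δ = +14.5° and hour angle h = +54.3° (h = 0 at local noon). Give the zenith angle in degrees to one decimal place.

cos θ_z = sin φ sin δ + cos φ cos δ cos h = 0.051629 + 0.552813 = 0.604442.
θ_z = arccos(0.604442) = 52.8°.

θ_z = 52.8°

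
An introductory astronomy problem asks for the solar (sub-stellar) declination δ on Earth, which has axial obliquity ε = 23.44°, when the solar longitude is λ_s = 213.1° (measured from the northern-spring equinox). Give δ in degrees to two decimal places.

sin δ = sin ε · sin λ_s = sin 23.44° × sin 213.1° = -0.217233.
δ = arcsin(-0.217233) = -12.55°.

δ = -12.55°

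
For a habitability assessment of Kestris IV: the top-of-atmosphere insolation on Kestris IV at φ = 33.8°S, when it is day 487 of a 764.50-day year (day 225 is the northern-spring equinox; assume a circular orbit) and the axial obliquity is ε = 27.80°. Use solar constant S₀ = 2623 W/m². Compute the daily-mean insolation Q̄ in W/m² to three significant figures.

Solar longitude: λ_s = 360° × (487 − 225)/764.50 = 123.375°.
sin δ = sin 27.80° × sin 123.375° = 0.38947, so δ = +22.922°.
cos H₀ = −tan(-33.8°) tan(+22.922°) = 0.2831, H₀ = 1.2838 rad.
Bracket: H₀ sin φ sin δ + cos φ cos δ sin H₀ = 1.2838×-0.55630×0.38947 + 0.83098×0.92104×0.95910 = -0.278151 + 0.734062 = 0.455911.
Q̄ = (S₀/π) × [bracket] = (2623/π) × 0.455911 = 380.7 W/m².

Q̄ ≈ 381 W/m²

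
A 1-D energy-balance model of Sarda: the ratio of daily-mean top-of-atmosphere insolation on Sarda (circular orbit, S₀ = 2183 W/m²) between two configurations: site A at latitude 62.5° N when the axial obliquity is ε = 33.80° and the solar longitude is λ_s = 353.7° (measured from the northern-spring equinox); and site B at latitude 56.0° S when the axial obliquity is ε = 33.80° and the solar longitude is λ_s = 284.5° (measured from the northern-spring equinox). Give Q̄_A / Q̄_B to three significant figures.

Q̄_A / Q̄_B ≈ 0.269

— Configuration A (φ=+62.5°):
Solar declination: sin δ = sin ε · sin λ_s = sin 33.80° × sin 353.7° = -0.06104, so δ = -3.500°.
cos H₀ = −tan(+62.5°) tan(-3.500°) = 0.1175, H₀ = 1.4530 rad.
Bracket: H₀ sin φ sin δ + cos φ cos δ sin H₀ = 1.4530×0.88701×-0.06104 + 0.46175×0.99814×0.99307 = -0.078670 + 0.457697 = 0.379027.
Q̄ = (S₀/π) × [bracket] = (2183/π) × 0.379027 = 263.37 W/m².
— Configuration B (φ=-56.0°):
Solar declination: sin δ = sin ε · sin λ_s = sin 33.80° × sin 284.5° = -0.53858, so δ = -32.587°.
cos H₀ = −tan(-56.0°) tan(-32.587°) = -0.9477, H₀ = 2.8166 rad.
Bracket: H₀ sin φ sin δ + cos φ cos δ sin H₀ = 2.8166×-0.82904×-0.53858 + 0.55919×0.84258×0.31930 = 1.257624 + 0.150442 = 1.408066.
Q̄ = (S₀/π) × [bracket] = (2183/π) × 1.408066 = 978.42 W/m².
Ratio Q̄_A / Q̄_B = 263.37 / 978.42 = 0.2692.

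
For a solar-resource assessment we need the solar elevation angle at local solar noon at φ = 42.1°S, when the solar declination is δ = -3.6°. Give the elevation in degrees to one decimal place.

51.5°

At local noon the hour angle is zero, so the zenith angle equals |φ − δ| = |-42.1° − (-3.600°)| = 38.500°.
Elevation = 90° − 38.500° = 51.5°.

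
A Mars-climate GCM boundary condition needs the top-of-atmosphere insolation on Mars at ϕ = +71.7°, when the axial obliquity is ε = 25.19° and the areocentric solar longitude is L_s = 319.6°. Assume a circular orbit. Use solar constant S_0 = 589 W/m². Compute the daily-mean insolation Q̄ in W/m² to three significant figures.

sin δ = sin 25.19° × sin 319.6° = -0.27585, so δ = -16.013°.
cos h₀ = −tan(+71.7°) tan(-16.013°) = 0.8678, h₀ = 0.5201 rad.
Bracket: h₀ sin ϕ sin δ + cos ϕ cos δ sin h₀ = 0.5201×0.94943×-0.27585 + 0.31399×0.96120×0.49696 = -0.136214 + 0.149986 = 0.013772.
Q̄ = (S_0/π) × [bracket] = (589/π) × 0.013772 = 2.582 W/m².

Q̄ ≈ 2.58 W/m²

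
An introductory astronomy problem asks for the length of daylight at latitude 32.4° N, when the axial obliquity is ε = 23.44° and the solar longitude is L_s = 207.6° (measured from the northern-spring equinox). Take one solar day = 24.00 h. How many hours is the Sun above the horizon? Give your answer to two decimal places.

11.09 h

Solar declination: sin δ = sin ε · sin L_s = sin 23.44° × sin 207.6° = -0.18429, so δ = -10.620°.
cos h₀ = −tan ϕ · tan δ = −tan(+32.4°) × tan(-10.620°) = 0.1190, so h₀ = 1.4515 rad = 83.17°.
Daylight = 2h₀/(2π) × 24.00 h = (1.4515/π) × 24.00 = 11.09 h.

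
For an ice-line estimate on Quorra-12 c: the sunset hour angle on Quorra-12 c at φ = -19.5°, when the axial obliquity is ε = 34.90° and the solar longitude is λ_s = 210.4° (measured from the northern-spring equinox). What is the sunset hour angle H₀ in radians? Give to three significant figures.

Solar declination: sin δ = sin ε · sin λ_s = sin 34.90° × sin 210.4° = -0.28953, so δ = -16.830°.
cos H₀ = −tan φ · tan δ = −tan(-19.5°) × tan(-16.830°) = -0.1071, so H₀ = 1.6781 rad = 96.15°.

H₀ = 1.68 rad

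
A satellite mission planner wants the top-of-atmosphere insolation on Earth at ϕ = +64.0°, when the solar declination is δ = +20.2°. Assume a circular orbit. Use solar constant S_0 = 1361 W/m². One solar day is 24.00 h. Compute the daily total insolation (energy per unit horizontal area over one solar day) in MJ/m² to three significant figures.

cos h₀ = −tan(+64.0°) tan(+20.200°) = -0.7544, h₀ = 2.4255 rad.
Bracket: h₀ sin ϕ sin δ + cos ϕ cos δ sin h₀ = 2.4255×0.89879×0.34530 + 0.43837×0.93849×0.65646 = 0.752759 + 0.270071 = 1.022830.
Q̄ = (S_0/π) × [bracket] = (1361/π) × 1.022830 = 443.11 W/m².
Daily total = Q̄ × 24.00 h × 3600 s/h = 443.11 × 24.00 × 3600 / 10⁶ = 38.28 MJ/m².

38.3 MJ/m²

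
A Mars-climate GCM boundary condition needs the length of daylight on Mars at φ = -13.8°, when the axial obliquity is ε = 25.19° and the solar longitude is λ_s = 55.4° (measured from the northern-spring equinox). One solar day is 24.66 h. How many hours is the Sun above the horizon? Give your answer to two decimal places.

11.61 h

Solar declination: sin δ = sin ε · sin λ_s = sin 25.19° × sin 55.4° = 0.35034, so δ = +20.508°.
cos H₀ = −tan φ · tan δ = −tan(-13.8°) × tan(+20.508°) = 0.0919, so H₀ = 1.4788 rad = 84.73°.
Daylight = 2H₀/(2π) × 24.66 h = (1.4788/π) × 24.66 = 11.61 h.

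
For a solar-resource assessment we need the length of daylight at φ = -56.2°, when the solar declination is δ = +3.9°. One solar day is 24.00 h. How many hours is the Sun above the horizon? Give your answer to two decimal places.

11.22 h

cos H₀ = −tan φ · tan δ = −tan(-56.2°) × tan(+3.900°) = 0.1018, so H₀ = 1.4688 rad = 84.16°.
Daylight = 2H₀/(2π) × 24.00 h = (1.4688/π) × 24.00 = 11.22 h.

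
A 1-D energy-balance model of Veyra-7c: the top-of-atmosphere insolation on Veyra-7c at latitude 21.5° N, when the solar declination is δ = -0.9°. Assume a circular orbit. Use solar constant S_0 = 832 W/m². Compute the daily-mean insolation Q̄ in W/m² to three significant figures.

Q̄ ≈ 244 W/m²

cos h₀ = −tan(+21.5°) tan(-0.900°) = 0.0062, h₀ = 1.5646 rad.
Bracket: h₀ sin ϕ sin δ + cos ϕ cos δ sin h₀ = 1.5646×0.36650×-0.01571 + 0.93042×0.99988×0.99998 = -0.009009 + 0.930290 = 0.921281.
Q̄ = (S_0/π) × [bracket] = (832/π) × 0.921281 = 244.0 W/m².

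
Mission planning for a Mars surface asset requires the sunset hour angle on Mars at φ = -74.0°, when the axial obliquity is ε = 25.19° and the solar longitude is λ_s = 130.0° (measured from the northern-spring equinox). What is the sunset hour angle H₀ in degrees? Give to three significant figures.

Solar declination: sin δ = sin ε · sin λ_s = sin 25.19° × sin 130.0° = 0.32604, so δ = +19.029°.
cos H₀ = −tan φ · tan δ = 1.2028 ≥ 1, so the Sun never rises (polar night) and H₀ = 0.

H₀ = 0.00°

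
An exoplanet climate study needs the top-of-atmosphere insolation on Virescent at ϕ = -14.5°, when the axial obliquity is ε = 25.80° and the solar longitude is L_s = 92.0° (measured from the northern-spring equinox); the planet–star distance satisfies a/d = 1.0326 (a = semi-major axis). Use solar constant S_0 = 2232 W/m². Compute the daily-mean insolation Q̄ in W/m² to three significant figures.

Solar declination: sin δ = sin ε · sin L_s = sin 25.80° × sin 92.0° = 0.43497, so δ = +25.783°.
cos h₀ = −tan(-14.5°) tan(+25.783°) = 0.1249, h₀ = 1.4455 rad.
Bracket: h₀ sin ϕ sin δ + cos ϕ cos δ sin h₀ = 1.4455×-0.25038×0.43497 + 0.96815×0.90045×0.99217 = -0.157426 + 0.864945 = 0.707519.
Inverse-square distance factor (a/d)² = 1.0326² = 1.066263.
Q̄ = (S_0/π) × 1.066263 × [bracket] = (2232/π) × 1.066263 × 0.707519 = 536.0 W/m².

Q̄ ≈ 536 W/m²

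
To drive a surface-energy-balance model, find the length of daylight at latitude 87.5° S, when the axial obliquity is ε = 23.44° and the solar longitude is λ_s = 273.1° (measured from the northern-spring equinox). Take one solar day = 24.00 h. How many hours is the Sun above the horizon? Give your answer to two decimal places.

24.00 h

Solar declination: sin δ = sin ε · sin λ_s = sin 23.44° × sin 273.1° = -0.39721, so δ = -23.404°.
Sunrise equation: cos H₀ = −tan φ · tan δ = -9.9131 ≤ −1, so the Sun never sets (polar day) and H₀ = π.
Daylight = 2H₀/(2π) × 24.00 h = (3.1416/π) × 24.00 = 24.00 h.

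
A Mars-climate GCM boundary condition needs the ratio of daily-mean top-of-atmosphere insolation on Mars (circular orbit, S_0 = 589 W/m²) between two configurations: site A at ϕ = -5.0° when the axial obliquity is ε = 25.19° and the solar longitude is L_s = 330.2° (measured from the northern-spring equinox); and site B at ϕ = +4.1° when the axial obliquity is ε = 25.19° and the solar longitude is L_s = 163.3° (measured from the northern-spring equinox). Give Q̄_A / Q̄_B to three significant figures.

— Configuration A (ϕ=-5.0°):
Solar declination: sin δ = sin ε · sin L_s = sin 25.19° × sin 330.2° = -0.21152, so δ = -12.212°.
cos h₀ = −tan(-5.0°) tan(-12.212°) = -0.0189, h₀ = 1.5897 rad.
Bracket: h₀ sin ϕ sin δ + cos ϕ cos δ sin h₀ = 1.5897×-0.08716×-0.21152 + 0.99619×0.97737×0.99982 = 0.029308 + 0.973471 = 1.002779.
Q̄ = (S_0/π) × [bracket] = (589/π) × 1.002779 = 188.01 W/m².
— Configuration B (ϕ=+4.1°):
Solar declination: sin δ = sin ε · sin L_s = sin 25.19° × sin 163.3° = 0.12231, so δ = +7.025°.
cos h₀ = −tan(+4.1°) tan(+7.025°) = -0.0088, h₀ = 1.5796 rad.
Bracket: h₀ sin ϕ sin δ + cos ϕ cos δ sin h₀ = 1.5796×0.07150×0.12231 + 0.99744×0.99249×0.99996 = 0.013814 + 0.989910 = 1.003724.
Q̄ = (S_0/π) × [bracket] = (589/π) × 1.003724 = 188.18 W/m².
Ratio Q̄_A / Q̄_B = 188.01 / 188.18 = 0.9991.

Q̄_A / Q̄_B ≈ 0.999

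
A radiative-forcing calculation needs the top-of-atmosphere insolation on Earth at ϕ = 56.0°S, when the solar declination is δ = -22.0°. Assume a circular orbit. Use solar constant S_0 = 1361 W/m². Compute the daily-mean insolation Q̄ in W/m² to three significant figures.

Q̄ ≈ 478 W/m²

cos h₀ = −tan(-56.0°) tan(-22.000°) = -0.5990, h₀ = 2.2130 rad.
Bracket: h₀ sin ϕ sin δ + cos ϕ cos δ sin h₀ = 2.2130×-0.82904×-0.37461 + 0.55919×0.92718×0.80075 = 0.687284 + 0.415165 = 1.102449.
Q̄ = (S_0/π) × [bracket] = (1361/π) × 1.102449 = 477.6 W/m².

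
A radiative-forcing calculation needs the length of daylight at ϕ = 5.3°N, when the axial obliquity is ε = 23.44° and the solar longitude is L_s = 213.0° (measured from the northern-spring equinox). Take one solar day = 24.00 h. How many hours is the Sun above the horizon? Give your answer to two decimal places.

11.84 h

Solar declination: sin δ = sin ε · sin L_s = sin 23.44° × sin 213.0° = -0.21665, so δ = -12.512°.
cos h₀ = −tan ϕ · tan δ = −tan(+5.3°) × tan(-12.512°) = 0.0206, so h₀ = 1.5502 rad = 88.82°.
Daylight = 2h₀/(2π) × 24.00 h = (1.5502/π) × 24.00 = 11.84 h.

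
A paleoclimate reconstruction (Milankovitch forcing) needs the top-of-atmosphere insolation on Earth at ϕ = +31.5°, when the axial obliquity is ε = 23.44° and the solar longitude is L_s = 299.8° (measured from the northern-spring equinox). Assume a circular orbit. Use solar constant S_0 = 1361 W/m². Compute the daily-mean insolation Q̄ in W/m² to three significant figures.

Solar declination: sin δ = sin ε · sin L_s = sin 23.44° × sin 299.8° = -0.34519, so δ = -20.193°.
cos h₀ = −tan(+31.5°) tan(-20.193°) = 0.2254, h₀ = 1.3435 rad.
Bracket: h₀ sin ϕ sin δ + cos ϕ cos δ sin h₀ = 1.3435×0.52250×-0.34519 + 0.85264×0.93853×0.97427 = -0.242316 + 0.779638 = 0.537322.
Q̄ = (S_0/π) × [bracket] = (1361/π) × 0.537322 = 232.8 W/m².

Q̄ ≈ 233 W/m²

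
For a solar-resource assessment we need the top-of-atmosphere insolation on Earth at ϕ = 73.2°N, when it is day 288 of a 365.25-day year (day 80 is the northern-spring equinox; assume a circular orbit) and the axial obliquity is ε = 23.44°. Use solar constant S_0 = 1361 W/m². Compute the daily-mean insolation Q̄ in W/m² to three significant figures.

Q̄ ≈ 34.2 W/m²

Solar longitude: L_s = 360° × (288 − 80)/365.25 = 205.010°.
sin δ = sin 23.44° × sin 205.010° = -0.16818, so δ = -9.682°.
cos h₀ = −tan(+73.2°) tan(-9.682°) = 0.5651, h₀ = 0.9703 rad.
Bracket: h₀ sin ϕ sin δ + cos ϕ cos δ sin h₀ = 0.9703×0.95732×-0.16818 + 0.28903×0.98576×0.82504 = -0.156220 + 0.235066 = 0.078846.
Q̄ = (S_0/π) × [bracket] = (1361/π) × 0.078846 = 34.16 W/m².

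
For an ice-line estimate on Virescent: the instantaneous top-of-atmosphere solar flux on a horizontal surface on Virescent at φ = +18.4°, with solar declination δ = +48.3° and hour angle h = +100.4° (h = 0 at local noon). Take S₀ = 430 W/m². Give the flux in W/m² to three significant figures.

cos θ_z = sin φ sin δ + cos φ cos δ cos h = 0.235676 + -0.113947 = 0.121729.
Flux = S₀ · cos θ_z = 430 × 0.121729 = 52.34 W/m².

52.3 W/m²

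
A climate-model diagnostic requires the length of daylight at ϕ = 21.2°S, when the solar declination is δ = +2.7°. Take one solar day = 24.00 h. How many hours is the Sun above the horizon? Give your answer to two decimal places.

cos h₀ = −tan ϕ · tan δ = −tan(-21.2°) × tan(+2.700°) = 0.0183, so h₀ = 1.5525 rad = 88.95°.
Daylight = 2h₀/(2π) × 24.00 h = (1.5525/π) × 24.00 = 11.86 h.

11.86 h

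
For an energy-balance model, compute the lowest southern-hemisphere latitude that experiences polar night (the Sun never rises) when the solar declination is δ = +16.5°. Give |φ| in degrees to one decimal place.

Polar night requires cos H₀ = −tan φ tan δ ≥ 1, i.e. tan φ tan δ ≤ −1.
The boundary is |tan φ| · |tan δ| = 1, so |φ| = 90° − |δ| = 90° − 16.5° = 73.5° in the southern hemisphere.

|φ| = 73.5°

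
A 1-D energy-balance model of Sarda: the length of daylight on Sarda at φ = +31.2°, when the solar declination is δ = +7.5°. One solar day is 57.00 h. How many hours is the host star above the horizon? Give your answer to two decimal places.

29.95 h

cos H₀ = −tan φ · tan δ = −tan(+31.2°) × tan(+7.500°) = -0.0797, so H₀ = 1.6506 rad = 94.57°.
Daylight = 2H₀/(2π) × 57.00 h = (1.6506/π) × 57.00 = 29.95 h.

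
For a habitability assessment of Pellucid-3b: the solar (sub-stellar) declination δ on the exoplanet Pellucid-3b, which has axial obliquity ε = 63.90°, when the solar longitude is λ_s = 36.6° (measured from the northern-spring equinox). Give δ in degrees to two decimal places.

sin δ = sin ε · sin λ_s = sin 63.90° × sin 36.6° = 0.535426.
δ = arcsin(0.535426) = +32.37°.

δ = +32.37°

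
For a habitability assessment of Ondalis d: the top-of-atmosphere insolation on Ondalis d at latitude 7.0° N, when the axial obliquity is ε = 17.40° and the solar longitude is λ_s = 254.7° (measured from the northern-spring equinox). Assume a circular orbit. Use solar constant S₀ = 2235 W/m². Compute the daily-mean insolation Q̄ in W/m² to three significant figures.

Solar declination: sin δ = sin ε · sin λ_s = sin 17.40° × sin 254.7° = -0.28844, so δ = -16.765°.
cos H₀ = −tan(+7.0°) tan(-16.765°) = 0.0370, H₀ = 1.5338 rad.
Bracket: H₀ sin φ sin δ + cos φ cos δ sin H₀ = 1.5338×0.12187×-0.28844 + 0.99255×0.95750×0.99932 = -0.053916 + 0.949720 = 0.895804.
Q̄ = (S₀/π) × [bracket] = (2235/π) × 0.895804 = 637.3 W/m².

Q̄ ≈ 637 W/m²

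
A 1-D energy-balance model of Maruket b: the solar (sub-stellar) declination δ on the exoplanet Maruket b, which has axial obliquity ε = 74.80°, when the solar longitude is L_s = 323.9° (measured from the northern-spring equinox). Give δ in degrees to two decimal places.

sin δ = sin ε · sin L_s = sin 74.80° × sin 323.9° = -0.568584.
δ = arcsin(-0.568584) = -34.65°.

δ = -34.65°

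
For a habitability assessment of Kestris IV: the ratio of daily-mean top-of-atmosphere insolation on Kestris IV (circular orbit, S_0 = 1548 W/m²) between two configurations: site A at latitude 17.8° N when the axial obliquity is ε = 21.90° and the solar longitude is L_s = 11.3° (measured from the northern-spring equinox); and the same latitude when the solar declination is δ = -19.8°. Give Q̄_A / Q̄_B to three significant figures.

Q̄_A / Q̄_B ≈ 1.33

— Configuration A (ϕ=+17.8°):
Solar declination: sin δ = sin ε · sin L_s = sin 21.90° × sin 11.3° = 0.07309, so δ = +4.191°.
cos h₀ = −tan(+17.8°) tan(+4.191°) = -0.0235, h₀ = 1.5943 rad.
Bracket: h₀ sin ϕ sin δ + cos ϕ cos δ sin h₀ = 1.5943×0.30570×0.07309 + 0.95213×0.99733×0.99972 = 0.035622 + 0.949322 = 0.984944.
Q̄ = (S_0/π) × [bracket] = (1548/π) × 0.984944 = 485.32 W/m².
— Configuration B (ϕ=+17.8°):
cos h₀ = −tan(+17.8°) tan(-19.800°) = 0.1156, h₀ = 1.4549 rad.
Bracket: h₀ sin ϕ sin δ + cos ϕ cos δ sin h₀ = 1.4549×0.30570×-0.33874 + 0.95213×0.94088×0.99330 = -0.150659 + 0.889838 = 0.739179.
Q̄ = (S_0/π) × [bracket] = (1548/π) × 0.739179 = 364.23 W/m².
Ratio Q̄_A / Q̄_B = 485.32 / 364.23 = 1.332.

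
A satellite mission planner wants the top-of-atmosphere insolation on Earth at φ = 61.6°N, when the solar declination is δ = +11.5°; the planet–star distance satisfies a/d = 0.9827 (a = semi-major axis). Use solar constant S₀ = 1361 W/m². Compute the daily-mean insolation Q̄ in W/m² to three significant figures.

Q̄ ≈ 324 W/m²

cos H₀ = −tan(+61.6°) tan(+11.500°) = -0.3763, H₀ = 1.9566 rad.
Bracket: H₀ sin φ sin δ + cos φ cos δ sin H₀ = 1.9566×0.87965×0.19937 + 0.47562×0.97992×0.92651 = 0.343140 + 0.431818 = 0.774958.
Inverse-square distance factor (a/d)² = 0.9827² = 0.965699.
Q̄ = (S₀/π) × 0.965699 × [bracket] = (1361/π) × 0.965699 × 0.774958 = 324.2 W/m².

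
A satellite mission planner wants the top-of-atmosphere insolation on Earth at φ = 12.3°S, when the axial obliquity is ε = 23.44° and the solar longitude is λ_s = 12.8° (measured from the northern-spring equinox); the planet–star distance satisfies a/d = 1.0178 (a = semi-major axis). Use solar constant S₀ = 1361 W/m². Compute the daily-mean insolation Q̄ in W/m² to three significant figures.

Q̄ ≈ 424 W/m²

Solar declination: sin δ = sin ε · sin λ_s = sin 23.44° × sin 12.8° = 0.08813, so δ = +5.056°.
cos H₀ = −tan(-12.3°) tan(+5.056°) = 0.0193, H₀ = 1.5515 rad.
Bracket: H₀ sin φ sin δ + cos φ cos δ sin H₀ = 1.5515×-0.21303×0.08813 + 0.97705×0.99611×0.99981 = -0.029128 + 0.973064 = 0.943936.
Inverse-square distance factor (a/d)² = 1.0178² = 1.035917.
Q̄ = (S₀/π) × 1.035917 × [bracket] = (1361/π) × 1.035917 × 0.943936 = 423.6 W/m².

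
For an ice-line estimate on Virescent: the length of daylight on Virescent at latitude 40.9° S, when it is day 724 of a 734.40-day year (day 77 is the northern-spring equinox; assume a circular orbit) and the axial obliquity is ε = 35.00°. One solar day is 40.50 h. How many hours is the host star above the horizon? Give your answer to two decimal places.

25.09 h

Solar longitude: L_s = 360° × (724 − 77)/734.40 = 317.157°.
sin δ = sin 35.00° × sin 317.157° = -0.39003, so δ = -22.956°.
cos h₀ = −tan ϕ · tan δ = −tan(-40.9°) × tan(-22.956°) = -0.3669, so h₀ = 1.9465 rad = 111.53°.
Daylight = 2h₀/(2π) × 40.50 h = (1.9465/π) × 40.50 = 25.09 h.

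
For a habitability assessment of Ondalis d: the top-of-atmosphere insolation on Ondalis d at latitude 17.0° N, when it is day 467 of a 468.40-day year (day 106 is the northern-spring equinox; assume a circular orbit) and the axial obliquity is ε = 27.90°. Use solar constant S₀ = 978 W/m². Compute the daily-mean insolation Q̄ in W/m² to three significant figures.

Q̄ ≈ 201 W/m²

Solar longitude: λ_s = 360° × (467 − 106)/468.40 = 277.455°.
sin δ = sin 27.90° × sin 277.455° = -0.46397, so δ = -27.644°.
cos H₀ = −tan(+17.0°) tan(-27.644°) = 0.1601, H₀ = 1.4100 rad.
Bracket: H₀ sin φ sin δ + cos φ cos δ sin H₀ = 1.4100×0.29237×-0.46397 + 0.95630×0.88585×0.98710 = -0.191268 + 0.836210 = 0.644942.
Q̄ = (S₀/π) × [bracket] = (978/π) × 0.644942 = 200.8 W/m².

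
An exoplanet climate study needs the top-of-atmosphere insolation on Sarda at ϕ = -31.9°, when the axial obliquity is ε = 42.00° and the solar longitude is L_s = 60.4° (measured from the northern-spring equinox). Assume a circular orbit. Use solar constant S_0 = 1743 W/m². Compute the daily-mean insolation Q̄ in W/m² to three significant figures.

Solar declination: sin δ = sin ε · sin L_s = sin 42.00° × sin 60.4° = 0.58181, so δ = +35.578°.
cos h₀ = −tan(-31.9°) tan(+35.578°) = 0.4453, h₀ = 1.1093 rad.
Bracket: h₀ sin ϕ sin δ + cos ϕ cos δ sin h₀ = 1.1093×-0.52844×0.58181 + 0.84897×0.81333×0.89540 = -0.341056 + 0.618267 = 0.277211.
Q̄ = (S_0/π) × [bracket] = (1743/π) × 0.277211 = 153.8 W/m².

Q̄ ≈ 154 W/m²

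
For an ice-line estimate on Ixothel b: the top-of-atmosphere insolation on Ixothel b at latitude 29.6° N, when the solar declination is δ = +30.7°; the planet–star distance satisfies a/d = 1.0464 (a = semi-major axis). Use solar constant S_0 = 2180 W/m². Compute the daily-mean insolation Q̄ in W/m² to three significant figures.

cos h₀ = −tan(+29.6°) tan(+30.700°) = -0.3373, h₀ = 1.9148 rad.
Bracket: h₀ sin ϕ sin δ + cos ϕ cos δ sin h₀ = 1.9148×0.49394×0.51054 + 0.86949×0.85985×0.94140 = 0.482867 + 0.703820 = 1.186687.
Inverse-square distance factor (a/d)² = 1.0464² = 1.094953.
Q̄ = (S_0/π) × 1.094953 × [bracket] = (2180/π) × 1.094953 × 1.186687 = 901.7 W/m².

Q̄ ≈ 902 W/m²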